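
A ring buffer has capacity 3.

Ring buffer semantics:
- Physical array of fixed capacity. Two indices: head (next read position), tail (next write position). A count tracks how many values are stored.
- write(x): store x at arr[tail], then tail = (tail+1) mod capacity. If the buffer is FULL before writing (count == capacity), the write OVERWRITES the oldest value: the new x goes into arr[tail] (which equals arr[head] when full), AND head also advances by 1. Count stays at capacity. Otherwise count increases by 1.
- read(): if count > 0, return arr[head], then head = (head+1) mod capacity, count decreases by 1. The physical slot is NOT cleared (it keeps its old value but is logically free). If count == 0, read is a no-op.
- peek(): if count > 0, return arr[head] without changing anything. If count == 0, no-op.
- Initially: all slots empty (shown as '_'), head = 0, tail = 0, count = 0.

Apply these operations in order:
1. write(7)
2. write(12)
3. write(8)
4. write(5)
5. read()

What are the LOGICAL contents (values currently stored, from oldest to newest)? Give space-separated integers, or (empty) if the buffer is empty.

After op 1 (write(7)): arr=[7 _ _] head=0 tail=1 count=1
After op 2 (write(12)): arr=[7 12 _] head=0 tail=2 count=2
After op 3 (write(8)): arr=[7 12 8] head=0 tail=0 count=3
After op 4 (write(5)): arr=[5 12 8] head=1 tail=1 count=3
After op 5 (read()): arr=[5 12 8] head=2 tail=1 count=2

Answer: 8 5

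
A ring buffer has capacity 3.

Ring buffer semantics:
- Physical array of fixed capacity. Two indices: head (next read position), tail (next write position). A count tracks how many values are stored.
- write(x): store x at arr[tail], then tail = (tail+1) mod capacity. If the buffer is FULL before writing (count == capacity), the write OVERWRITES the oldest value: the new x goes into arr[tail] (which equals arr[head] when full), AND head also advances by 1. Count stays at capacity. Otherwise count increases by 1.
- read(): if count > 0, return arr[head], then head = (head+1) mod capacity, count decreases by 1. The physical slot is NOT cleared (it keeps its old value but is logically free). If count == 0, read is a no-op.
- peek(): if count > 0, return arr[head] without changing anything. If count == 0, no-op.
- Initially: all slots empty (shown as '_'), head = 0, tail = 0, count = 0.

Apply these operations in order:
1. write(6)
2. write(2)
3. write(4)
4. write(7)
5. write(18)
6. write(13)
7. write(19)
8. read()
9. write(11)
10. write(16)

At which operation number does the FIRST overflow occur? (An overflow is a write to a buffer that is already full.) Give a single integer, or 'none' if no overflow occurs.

Answer: 4

Derivation:
After op 1 (write(6)): arr=[6 _ _] head=0 tail=1 count=1
After op 2 (write(2)): arr=[6 2 _] head=0 tail=2 count=2
After op 3 (write(4)): arr=[6 2 4] head=0 tail=0 count=3
After op 4 (write(7)): arr=[7 2 4] head=1 tail=1 count=3
After op 5 (write(18)): arr=[7 18 4] head=2 tail=2 count=3
After op 6 (write(13)): arr=[7 18 13] head=0 tail=0 count=3
After op 7 (write(19)): arr=[19 18 13] head=1 tail=1 count=3
After op 8 (read()): arr=[19 18 13] head=2 tail=1 count=2
After op 9 (write(11)): arr=[19 11 13] head=2 tail=2 count=3
After op 10 (write(16)): arr=[19 11 16] head=0 tail=0 count=3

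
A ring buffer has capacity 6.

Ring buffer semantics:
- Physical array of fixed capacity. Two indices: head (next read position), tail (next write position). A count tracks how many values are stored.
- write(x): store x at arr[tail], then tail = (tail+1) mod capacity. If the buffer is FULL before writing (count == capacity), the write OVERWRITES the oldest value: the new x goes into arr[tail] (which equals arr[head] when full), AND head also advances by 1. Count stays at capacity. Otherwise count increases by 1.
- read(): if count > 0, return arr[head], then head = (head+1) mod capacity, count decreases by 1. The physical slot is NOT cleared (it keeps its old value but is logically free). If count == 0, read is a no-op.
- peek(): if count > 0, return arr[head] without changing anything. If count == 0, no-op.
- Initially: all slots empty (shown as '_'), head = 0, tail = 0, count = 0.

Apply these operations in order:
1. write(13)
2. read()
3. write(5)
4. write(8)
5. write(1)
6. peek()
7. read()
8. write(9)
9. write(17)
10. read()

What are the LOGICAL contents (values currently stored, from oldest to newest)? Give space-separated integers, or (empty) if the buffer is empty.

After op 1 (write(13)): arr=[13 _ _ _ _ _] head=0 tail=1 count=1
After op 2 (read()): arr=[13 _ _ _ _ _] head=1 tail=1 count=0
After op 3 (write(5)): arr=[13 5 _ _ _ _] head=1 tail=2 count=1
After op 4 (write(8)): arr=[13 5 8 _ _ _] head=1 tail=3 count=2
After op 5 (write(1)): arr=[13 5 8 1 _ _] head=1 tail=4 count=3
After op 6 (peek()): arr=[13 5 8 1 _ _] head=1 tail=4 count=3
After op 7 (read()): arr=[13 5 8 1 _ _] head=2 tail=4 count=2
After op 8 (write(9)): arr=[13 5 8 1 9 _] head=2 tail=5 count=3
After op 9 (write(17)): arr=[13 5 8 1 9 17] head=2 tail=0 count=4
After op 10 (read()): arr=[13 5 8 1 9 17] head=3 tail=0 count=3

Answer: 1 9 17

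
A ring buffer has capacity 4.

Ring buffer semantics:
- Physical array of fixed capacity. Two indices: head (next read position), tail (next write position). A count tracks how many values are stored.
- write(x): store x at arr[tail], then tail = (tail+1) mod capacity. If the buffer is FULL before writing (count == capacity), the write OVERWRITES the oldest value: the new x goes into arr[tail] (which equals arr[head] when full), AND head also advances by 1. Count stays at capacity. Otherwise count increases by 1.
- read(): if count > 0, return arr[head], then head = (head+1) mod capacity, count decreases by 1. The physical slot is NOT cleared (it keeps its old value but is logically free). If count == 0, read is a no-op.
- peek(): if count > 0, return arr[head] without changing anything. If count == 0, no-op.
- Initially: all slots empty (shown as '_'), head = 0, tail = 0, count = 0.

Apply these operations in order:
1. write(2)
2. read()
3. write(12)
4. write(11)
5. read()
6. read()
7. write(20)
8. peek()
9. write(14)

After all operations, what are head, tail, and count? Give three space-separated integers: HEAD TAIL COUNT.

After op 1 (write(2)): arr=[2 _ _ _] head=0 tail=1 count=1
After op 2 (read()): arr=[2 _ _ _] head=1 tail=1 count=0
After op 3 (write(12)): arr=[2 12 _ _] head=1 tail=2 count=1
After op 4 (write(11)): arr=[2 12 11 _] head=1 tail=3 count=2
After op 5 (read()): arr=[2 12 11 _] head=2 tail=3 count=1
After op 6 (read()): arr=[2 12 11 _] head=3 tail=3 count=0
After op 7 (write(20)): arr=[2 12 11 20] head=3 tail=0 count=1
After op 8 (peek()): arr=[2 12 11 20] head=3 tail=0 count=1
After op 9 (write(14)): arr=[14 12 11 20] head=3 tail=1 count=2

Answer: 3 1 2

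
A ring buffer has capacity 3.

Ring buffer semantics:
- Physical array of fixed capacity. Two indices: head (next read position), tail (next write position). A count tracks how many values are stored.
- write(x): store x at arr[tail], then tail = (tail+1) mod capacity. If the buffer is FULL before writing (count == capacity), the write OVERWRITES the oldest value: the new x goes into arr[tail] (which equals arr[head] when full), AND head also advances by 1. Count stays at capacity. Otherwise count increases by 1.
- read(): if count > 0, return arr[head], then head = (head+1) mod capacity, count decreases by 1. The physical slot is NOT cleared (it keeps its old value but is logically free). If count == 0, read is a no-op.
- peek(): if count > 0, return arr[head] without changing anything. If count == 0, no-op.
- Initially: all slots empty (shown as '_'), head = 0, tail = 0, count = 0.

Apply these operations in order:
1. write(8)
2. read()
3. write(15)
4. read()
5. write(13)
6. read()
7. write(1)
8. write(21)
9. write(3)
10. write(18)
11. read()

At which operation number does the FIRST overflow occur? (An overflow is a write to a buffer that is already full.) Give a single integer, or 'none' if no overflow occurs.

After op 1 (write(8)): arr=[8 _ _] head=0 tail=1 count=1
After op 2 (read()): arr=[8 _ _] head=1 tail=1 count=0
After op 3 (write(15)): arr=[8 15 _] head=1 tail=2 count=1
After op 4 (read()): arr=[8 15 _] head=2 tail=2 count=0
After op 5 (write(13)): arr=[8 15 13] head=2 tail=0 count=1
After op 6 (read()): arr=[8 15 13] head=0 tail=0 count=0
After op 7 (write(1)): arr=[1 15 13] head=0 tail=1 count=1
After op 8 (write(21)): arr=[1 21 13] head=0 tail=2 count=2
After op 9 (write(3)): arr=[1 21 3] head=0 tail=0 count=3
After op 10 (write(18)): arr=[18 21 3] head=1 tail=1 count=3
After op 11 (read()): arr=[18 21 3] head=2 tail=1 count=2

Answer: 10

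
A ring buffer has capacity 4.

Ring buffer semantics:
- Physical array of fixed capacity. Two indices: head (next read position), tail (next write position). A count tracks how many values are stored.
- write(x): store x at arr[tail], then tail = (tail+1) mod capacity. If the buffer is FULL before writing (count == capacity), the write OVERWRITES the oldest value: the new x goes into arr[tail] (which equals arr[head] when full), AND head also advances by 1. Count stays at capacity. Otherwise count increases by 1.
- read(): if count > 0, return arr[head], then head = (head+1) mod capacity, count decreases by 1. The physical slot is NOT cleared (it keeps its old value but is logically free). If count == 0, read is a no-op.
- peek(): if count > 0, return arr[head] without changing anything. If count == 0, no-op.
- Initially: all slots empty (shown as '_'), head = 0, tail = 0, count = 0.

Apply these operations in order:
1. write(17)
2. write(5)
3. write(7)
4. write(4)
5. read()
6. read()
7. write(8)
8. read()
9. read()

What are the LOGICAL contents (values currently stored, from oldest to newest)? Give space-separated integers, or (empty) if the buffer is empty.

Answer: 8

Derivation:
After op 1 (write(17)): arr=[17 _ _ _] head=0 tail=1 count=1
After op 2 (write(5)): arr=[17 5 _ _] head=0 tail=2 count=2
After op 3 (write(7)): arr=[17 5 7 _] head=0 tail=3 count=3
After op 4 (write(4)): arr=[17 5 7 4] head=0 tail=0 count=4
After op 5 (read()): arr=[17 5 7 4] head=1 tail=0 count=3
After op 6 (read()): arr=[17 5 7 4] head=2 tail=0 count=2
After op 7 (write(8)): arr=[8 5 7 4] head=2 tail=1 count=3
After op 8 (read()): arr=[8 5 7 4] head=3 tail=1 count=2
After op 9 (read()): arr=[8 5 7 4] head=0 tail=1 count=1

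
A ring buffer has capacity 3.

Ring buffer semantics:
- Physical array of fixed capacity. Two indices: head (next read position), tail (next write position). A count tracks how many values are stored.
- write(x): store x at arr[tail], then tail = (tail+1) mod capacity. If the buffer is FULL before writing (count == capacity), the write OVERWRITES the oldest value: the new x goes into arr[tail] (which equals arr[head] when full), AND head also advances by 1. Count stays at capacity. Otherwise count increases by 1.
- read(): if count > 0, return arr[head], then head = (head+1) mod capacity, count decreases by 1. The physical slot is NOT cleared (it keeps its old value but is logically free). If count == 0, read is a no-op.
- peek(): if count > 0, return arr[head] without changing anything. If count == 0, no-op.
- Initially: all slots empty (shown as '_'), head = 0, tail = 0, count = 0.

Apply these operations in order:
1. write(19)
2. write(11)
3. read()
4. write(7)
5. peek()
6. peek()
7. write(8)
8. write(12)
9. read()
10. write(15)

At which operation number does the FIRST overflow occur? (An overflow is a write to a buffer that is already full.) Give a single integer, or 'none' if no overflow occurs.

After op 1 (write(19)): arr=[19 _ _] head=0 tail=1 count=1
After op 2 (write(11)): arr=[19 11 _] head=0 tail=2 count=2
After op 3 (read()): arr=[19 11 _] head=1 tail=2 count=1
After op 4 (write(7)): arr=[19 11 7] head=1 tail=0 count=2
After op 5 (peek()): arr=[19 11 7] head=1 tail=0 count=2
After op 6 (peek()): arr=[19 11 7] head=1 tail=0 count=2
After op 7 (write(8)): arr=[8 11 7] head=1 tail=1 count=3
After op 8 (write(12)): arr=[8 12 7] head=2 tail=2 count=3
After op 9 (read()): arr=[8 12 7] head=0 tail=2 count=2
After op 10 (write(15)): arr=[8 12 15] head=0 tail=0 count=3

Answer: 8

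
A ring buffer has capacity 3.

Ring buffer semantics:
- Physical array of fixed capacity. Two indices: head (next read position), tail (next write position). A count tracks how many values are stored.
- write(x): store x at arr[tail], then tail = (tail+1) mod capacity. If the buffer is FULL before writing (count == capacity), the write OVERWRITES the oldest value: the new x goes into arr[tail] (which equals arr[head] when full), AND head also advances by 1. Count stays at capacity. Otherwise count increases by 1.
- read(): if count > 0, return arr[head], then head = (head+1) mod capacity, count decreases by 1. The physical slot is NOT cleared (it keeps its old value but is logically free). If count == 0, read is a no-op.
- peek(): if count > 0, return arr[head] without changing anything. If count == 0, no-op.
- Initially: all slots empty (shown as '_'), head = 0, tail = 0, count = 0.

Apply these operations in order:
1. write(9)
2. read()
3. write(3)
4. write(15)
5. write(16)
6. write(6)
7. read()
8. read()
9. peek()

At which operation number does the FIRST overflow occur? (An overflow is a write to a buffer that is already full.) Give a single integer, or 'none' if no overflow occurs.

Answer: 6

Derivation:
After op 1 (write(9)): arr=[9 _ _] head=0 tail=1 count=1
After op 2 (read()): arr=[9 _ _] head=1 tail=1 count=0
After op 3 (write(3)): arr=[9 3 _] head=1 tail=2 count=1
After op 4 (write(15)): arr=[9 3 15] head=1 tail=0 count=2
After op 5 (write(16)): arr=[16 3 15] head=1 tail=1 count=3
After op 6 (write(6)): arr=[16 6 15] head=2 tail=2 count=3
After op 7 (read()): arr=[16 6 15] head=0 tail=2 count=2
After op 8 (read()): arr=[16 6 15] head=1 tail=2 count=1
After op 9 (peek()): arr=[16 6 15] head=1 tail=2 count=1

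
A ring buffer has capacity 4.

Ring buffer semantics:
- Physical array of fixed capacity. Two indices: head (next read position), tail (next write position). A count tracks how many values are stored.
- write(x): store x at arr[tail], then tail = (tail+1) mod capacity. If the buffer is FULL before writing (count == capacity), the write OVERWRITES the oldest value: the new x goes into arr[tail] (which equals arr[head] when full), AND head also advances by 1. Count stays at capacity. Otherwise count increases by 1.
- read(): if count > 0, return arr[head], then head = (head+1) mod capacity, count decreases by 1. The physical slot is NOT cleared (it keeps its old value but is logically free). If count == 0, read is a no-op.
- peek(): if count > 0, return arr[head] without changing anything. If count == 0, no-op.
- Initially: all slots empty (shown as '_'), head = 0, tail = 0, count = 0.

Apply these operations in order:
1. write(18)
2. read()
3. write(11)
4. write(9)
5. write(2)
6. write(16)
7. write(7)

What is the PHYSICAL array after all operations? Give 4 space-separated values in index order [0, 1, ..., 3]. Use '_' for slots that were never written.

Answer: 16 7 9 2

Derivation:
After op 1 (write(18)): arr=[18 _ _ _] head=0 tail=1 count=1
After op 2 (read()): arr=[18 _ _ _] head=1 tail=1 count=0
After op 3 (write(11)): arr=[18 11 _ _] head=1 tail=2 count=1
After op 4 (write(9)): arr=[18 11 9 _] head=1 tail=3 count=2
After op 5 (write(2)): arr=[18 11 9 2] head=1 tail=0 count=3
After op 6 (write(16)): arr=[16 11 9 2] head=1 tail=1 count=4
After op 7 (write(7)): arr=[16 7 9 2] head=2 tail=2 count=4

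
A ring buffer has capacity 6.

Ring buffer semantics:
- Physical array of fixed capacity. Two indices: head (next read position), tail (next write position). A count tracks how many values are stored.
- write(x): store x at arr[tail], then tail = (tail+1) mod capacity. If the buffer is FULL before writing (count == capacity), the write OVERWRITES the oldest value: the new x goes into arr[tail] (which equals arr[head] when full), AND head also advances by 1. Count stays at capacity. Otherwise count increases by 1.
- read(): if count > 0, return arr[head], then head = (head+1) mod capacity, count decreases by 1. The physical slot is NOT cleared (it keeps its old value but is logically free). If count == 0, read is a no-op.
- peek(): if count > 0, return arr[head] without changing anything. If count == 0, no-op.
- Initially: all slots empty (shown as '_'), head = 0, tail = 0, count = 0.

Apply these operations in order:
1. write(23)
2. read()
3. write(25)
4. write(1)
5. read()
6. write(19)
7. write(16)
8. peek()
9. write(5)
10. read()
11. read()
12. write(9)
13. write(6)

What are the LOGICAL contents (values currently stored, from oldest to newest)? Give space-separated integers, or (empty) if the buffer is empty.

After op 1 (write(23)): arr=[23 _ _ _ _ _] head=0 tail=1 count=1
After op 2 (read()): arr=[23 _ _ _ _ _] head=1 tail=1 count=0
After op 3 (write(25)): arr=[23 25 _ _ _ _] head=1 tail=2 count=1
After op 4 (write(1)): arr=[23 25 1 _ _ _] head=1 tail=3 count=2
After op 5 (read()): arr=[23 25 1 _ _ _] head=2 tail=3 count=1
After op 6 (write(19)): arr=[23 25 1 19 _ _] head=2 tail=4 count=2
After op 7 (write(16)): arr=[23 25 1 19 16 _] head=2 tail=5 count=3
After op 8 (peek()): arr=[23 25 1 19 16 _] head=2 tail=5 count=3
After op 9 (write(5)): arr=[23 25 1 19 16 5] head=2 tail=0 count=4
After op 10 (read()): arr=[23 25 1 19 16 5] head=3 tail=0 count=3
After op 11 (read()): arr=[23 25 1 19 16 5] head=4 tail=0 count=2
After op 12 (write(9)): arr=[9 25 1 19 16 5] head=4 tail=1 count=3
After op 13 (write(6)): arr=[9 6 1 19 16 5] head=4 tail=2 count=4

Answer: 16 5 9 6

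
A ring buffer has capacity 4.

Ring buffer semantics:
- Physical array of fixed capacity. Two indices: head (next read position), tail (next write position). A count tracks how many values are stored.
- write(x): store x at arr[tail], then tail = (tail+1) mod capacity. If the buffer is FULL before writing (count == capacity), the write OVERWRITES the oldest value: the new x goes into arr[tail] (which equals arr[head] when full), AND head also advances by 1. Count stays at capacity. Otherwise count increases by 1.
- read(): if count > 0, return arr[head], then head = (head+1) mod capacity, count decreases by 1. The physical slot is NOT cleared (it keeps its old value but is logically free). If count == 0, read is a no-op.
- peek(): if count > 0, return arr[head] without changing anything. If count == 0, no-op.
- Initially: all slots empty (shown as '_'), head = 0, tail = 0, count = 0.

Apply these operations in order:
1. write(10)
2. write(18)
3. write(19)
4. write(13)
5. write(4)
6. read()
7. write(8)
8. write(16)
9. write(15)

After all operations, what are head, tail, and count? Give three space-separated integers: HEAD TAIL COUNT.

After op 1 (write(10)): arr=[10 _ _ _] head=0 tail=1 count=1
After op 2 (write(18)): arr=[10 18 _ _] head=0 tail=2 count=2
After op 3 (write(19)): arr=[10 18 19 _] head=0 tail=3 count=3
After op 4 (write(13)): arr=[10 18 19 13] head=0 tail=0 count=4
After op 5 (write(4)): arr=[4 18 19 13] head=1 tail=1 count=4
After op 6 (read()): arr=[4 18 19 13] head=2 tail=1 count=3
After op 7 (write(8)): arr=[4 8 19 13] head=2 tail=2 count=4
After op 8 (write(16)): arr=[4 8 16 13] head=3 tail=3 count=4
After op 9 (write(15)): arr=[4 8 16 15] head=0 tail=0 count=4

Answer: 0 0 4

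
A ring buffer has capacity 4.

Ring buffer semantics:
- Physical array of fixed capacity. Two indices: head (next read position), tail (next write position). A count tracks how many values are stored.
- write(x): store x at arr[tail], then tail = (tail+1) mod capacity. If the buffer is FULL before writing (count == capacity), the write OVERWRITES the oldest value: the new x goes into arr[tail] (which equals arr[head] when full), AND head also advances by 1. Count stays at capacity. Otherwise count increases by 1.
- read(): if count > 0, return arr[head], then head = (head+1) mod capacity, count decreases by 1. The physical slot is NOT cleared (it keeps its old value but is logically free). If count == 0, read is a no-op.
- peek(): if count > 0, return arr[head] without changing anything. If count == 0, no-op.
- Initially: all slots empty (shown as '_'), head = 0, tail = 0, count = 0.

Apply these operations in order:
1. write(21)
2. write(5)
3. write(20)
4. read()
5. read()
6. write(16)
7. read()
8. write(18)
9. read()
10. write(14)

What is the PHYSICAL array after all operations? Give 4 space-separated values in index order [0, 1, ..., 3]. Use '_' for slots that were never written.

After op 1 (write(21)): arr=[21 _ _ _] head=0 tail=1 count=1
After op 2 (write(5)): arr=[21 5 _ _] head=0 tail=2 count=2
After op 3 (write(20)): arr=[21 5 20 _] head=0 tail=3 count=3
After op 4 (read()): arr=[21 5 20 _] head=1 tail=3 count=2
After op 5 (read()): arr=[21 5 20 _] head=2 tail=3 count=1
After op 6 (write(16)): arr=[21 5 20 16] head=2 tail=0 count=2
After op 7 (read()): arr=[21 5 20 16] head=3 tail=0 count=1
After op 8 (write(18)): arr=[18 5 20 16] head=3 tail=1 count=2
After op 9 (read()): arr=[18 5 20 16] head=0 tail=1 count=1
After op 10 (write(14)): arr=[18 14 20 16] head=0 tail=2 count=2

Answer: 18 14 20 16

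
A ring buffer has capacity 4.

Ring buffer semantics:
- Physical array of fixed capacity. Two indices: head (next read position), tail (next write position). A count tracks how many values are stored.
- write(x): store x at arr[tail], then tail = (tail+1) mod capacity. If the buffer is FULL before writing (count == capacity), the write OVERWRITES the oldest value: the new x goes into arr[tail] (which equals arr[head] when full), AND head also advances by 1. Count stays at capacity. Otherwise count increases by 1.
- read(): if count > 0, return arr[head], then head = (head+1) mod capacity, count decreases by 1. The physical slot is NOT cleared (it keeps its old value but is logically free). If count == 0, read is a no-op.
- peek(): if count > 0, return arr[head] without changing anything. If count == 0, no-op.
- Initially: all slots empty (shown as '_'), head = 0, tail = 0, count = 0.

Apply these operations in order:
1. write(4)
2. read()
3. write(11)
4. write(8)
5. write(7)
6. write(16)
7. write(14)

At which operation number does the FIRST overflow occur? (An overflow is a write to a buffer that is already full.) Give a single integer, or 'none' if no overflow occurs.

Answer: 7

Derivation:
After op 1 (write(4)): arr=[4 _ _ _] head=0 tail=1 count=1
After op 2 (read()): arr=[4 _ _ _] head=1 tail=1 count=0
After op 3 (write(11)): arr=[4 11 _ _] head=1 tail=2 count=1
After op 4 (write(8)): arr=[4 11 8 _] head=1 tail=3 count=2
After op 5 (write(7)): arr=[4 11 8 7] head=1 tail=0 count=3
After op 6 (write(16)): arr=[16 11 8 7] head=1 tail=1 count=4
After op 7 (write(14)): arr=[16 14 8 7] head=2 tail=2 count=4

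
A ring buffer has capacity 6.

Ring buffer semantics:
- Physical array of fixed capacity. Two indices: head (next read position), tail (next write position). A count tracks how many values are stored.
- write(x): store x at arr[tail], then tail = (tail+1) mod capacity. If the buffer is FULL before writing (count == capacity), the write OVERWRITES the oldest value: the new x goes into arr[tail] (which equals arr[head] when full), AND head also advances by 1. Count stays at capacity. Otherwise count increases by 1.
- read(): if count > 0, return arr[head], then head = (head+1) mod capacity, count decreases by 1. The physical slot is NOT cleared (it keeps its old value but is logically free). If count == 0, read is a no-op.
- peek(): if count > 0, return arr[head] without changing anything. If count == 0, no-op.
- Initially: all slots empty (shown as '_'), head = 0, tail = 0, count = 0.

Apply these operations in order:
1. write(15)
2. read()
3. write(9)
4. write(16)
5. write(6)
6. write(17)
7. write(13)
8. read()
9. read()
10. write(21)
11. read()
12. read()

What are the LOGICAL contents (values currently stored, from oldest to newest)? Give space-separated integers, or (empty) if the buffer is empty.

Answer: 13 21

Derivation:
After op 1 (write(15)): arr=[15 _ _ _ _ _] head=0 tail=1 count=1
After op 2 (read()): arr=[15 _ _ _ _ _] head=1 tail=1 count=0
After op 3 (write(9)): arr=[15 9 _ _ _ _] head=1 tail=2 count=1
After op 4 (write(16)): arr=[15 9 16 _ _ _] head=1 tail=3 count=2
After op 5 (write(6)): arr=[15 9 16 6 _ _] head=1 tail=4 count=3
After op 6 (write(17)): arr=[15 9 16 6 17 _] head=1 tail=5 count=4
After op 7 (write(13)): arr=[15 9 16 6 17 13] head=1 tail=0 count=5
After op 8 (read()): arr=[15 9 16 6 17 13] head=2 tail=0 count=4
After op 9 (read()): arr=[15 9 16 6 17 13] head=3 tail=0 count=3
After op 10 (write(21)): arr=[21 9 16 6 17 13] head=3 tail=1 count=4
After op 11 (read()): arr=[21 9 16 6 17 13] head=4 tail=1 count=3
After op 12 (read()): arr=[21 9 16 6 17 13] head=5 tail=1 count=2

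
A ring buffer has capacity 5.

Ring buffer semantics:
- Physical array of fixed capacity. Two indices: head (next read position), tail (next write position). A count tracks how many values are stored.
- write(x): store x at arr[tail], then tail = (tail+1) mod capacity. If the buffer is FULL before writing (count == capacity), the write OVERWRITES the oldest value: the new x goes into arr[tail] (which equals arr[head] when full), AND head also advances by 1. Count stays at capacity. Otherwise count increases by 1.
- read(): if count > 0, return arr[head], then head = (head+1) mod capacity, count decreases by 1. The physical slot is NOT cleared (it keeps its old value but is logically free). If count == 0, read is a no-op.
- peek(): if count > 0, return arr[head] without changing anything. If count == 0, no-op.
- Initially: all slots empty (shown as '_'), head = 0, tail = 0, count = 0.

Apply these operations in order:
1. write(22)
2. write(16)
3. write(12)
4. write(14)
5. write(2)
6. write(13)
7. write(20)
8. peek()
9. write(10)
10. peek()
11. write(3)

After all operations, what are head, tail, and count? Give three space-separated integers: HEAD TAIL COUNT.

Answer: 4 4 5

Derivation:
After op 1 (write(22)): arr=[22 _ _ _ _] head=0 tail=1 count=1
After op 2 (write(16)): arr=[22 16 _ _ _] head=0 tail=2 count=2
After op 3 (write(12)): arr=[22 16 12 _ _] head=0 tail=3 count=3
After op 4 (write(14)): arr=[22 16 12 14 _] head=0 tail=4 count=4
After op 5 (write(2)): arr=[22 16 12 14 2] head=0 tail=0 count=5
After op 6 (write(13)): arr=[13 16 12 14 2] head=1 tail=1 count=5
After op 7 (write(20)): arr=[13 20 12 14 2] head=2 tail=2 count=5
After op 8 (peek()): arr=[13 20 12 14 2] head=2 tail=2 count=5
After op 9 (write(10)): arr=[13 20 10 14 2] head=3 tail=3 count=5
After op 10 (peek()): arr=[13 20 10 14 2] head=3 tail=3 count=5
After op 11 (write(3)): arr=[13 20 10 3 2] head=4 tail=4 count=5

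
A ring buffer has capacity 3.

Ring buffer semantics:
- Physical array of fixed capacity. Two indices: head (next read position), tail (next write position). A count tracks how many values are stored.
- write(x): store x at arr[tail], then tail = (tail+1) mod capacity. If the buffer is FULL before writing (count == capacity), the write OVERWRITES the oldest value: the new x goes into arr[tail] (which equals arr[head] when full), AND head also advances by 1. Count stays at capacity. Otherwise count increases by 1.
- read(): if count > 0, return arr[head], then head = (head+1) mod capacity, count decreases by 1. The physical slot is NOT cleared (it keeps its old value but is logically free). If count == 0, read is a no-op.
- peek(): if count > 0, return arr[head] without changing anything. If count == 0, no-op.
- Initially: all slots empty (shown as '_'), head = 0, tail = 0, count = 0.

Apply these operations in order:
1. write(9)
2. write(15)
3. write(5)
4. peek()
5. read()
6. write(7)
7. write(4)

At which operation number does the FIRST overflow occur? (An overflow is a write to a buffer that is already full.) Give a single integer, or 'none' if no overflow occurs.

Answer: 7

Derivation:
After op 1 (write(9)): arr=[9 _ _] head=0 tail=1 count=1
After op 2 (write(15)): arr=[9 15 _] head=0 tail=2 count=2
After op 3 (write(5)): arr=[9 15 5] head=0 tail=0 count=3
After op 4 (peek()): arr=[9 15 5] head=0 tail=0 count=3
After op 5 (read()): arr=[9 15 5] head=1 tail=0 count=2
After op 6 (write(7)): arr=[7 15 5] head=1 tail=1 count=3
After op 7 (write(4)): arr=[7 4 5] head=2 tail=2 count=3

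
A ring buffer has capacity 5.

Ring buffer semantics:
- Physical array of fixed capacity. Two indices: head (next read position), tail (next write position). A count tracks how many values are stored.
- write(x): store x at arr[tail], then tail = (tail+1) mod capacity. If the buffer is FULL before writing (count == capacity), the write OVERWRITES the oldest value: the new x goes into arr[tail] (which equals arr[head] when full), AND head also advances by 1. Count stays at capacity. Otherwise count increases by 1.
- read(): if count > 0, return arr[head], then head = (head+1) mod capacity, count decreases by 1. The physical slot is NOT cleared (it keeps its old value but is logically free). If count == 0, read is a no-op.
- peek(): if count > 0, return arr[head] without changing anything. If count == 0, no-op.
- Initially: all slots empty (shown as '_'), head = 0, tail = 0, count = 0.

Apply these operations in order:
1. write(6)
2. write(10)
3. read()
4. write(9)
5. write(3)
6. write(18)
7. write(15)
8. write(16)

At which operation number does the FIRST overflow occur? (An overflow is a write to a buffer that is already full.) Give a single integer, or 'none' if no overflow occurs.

After op 1 (write(6)): arr=[6 _ _ _ _] head=0 tail=1 count=1
After op 2 (write(10)): arr=[6 10 _ _ _] head=0 tail=2 count=2
After op 3 (read()): arr=[6 10 _ _ _] head=1 tail=2 count=1
After op 4 (write(9)): arr=[6 10 9 _ _] head=1 tail=3 count=2
After op 5 (write(3)): arr=[6 10 9 3 _] head=1 tail=4 count=3
After op 6 (write(18)): arr=[6 10 9 3 18] head=1 tail=0 count=4
After op 7 (write(15)): arr=[15 10 9 3 18] head=1 tail=1 count=5
After op 8 (write(16)): arr=[15 16 9 3 18] head=2 tail=2 count=5

Answer: 8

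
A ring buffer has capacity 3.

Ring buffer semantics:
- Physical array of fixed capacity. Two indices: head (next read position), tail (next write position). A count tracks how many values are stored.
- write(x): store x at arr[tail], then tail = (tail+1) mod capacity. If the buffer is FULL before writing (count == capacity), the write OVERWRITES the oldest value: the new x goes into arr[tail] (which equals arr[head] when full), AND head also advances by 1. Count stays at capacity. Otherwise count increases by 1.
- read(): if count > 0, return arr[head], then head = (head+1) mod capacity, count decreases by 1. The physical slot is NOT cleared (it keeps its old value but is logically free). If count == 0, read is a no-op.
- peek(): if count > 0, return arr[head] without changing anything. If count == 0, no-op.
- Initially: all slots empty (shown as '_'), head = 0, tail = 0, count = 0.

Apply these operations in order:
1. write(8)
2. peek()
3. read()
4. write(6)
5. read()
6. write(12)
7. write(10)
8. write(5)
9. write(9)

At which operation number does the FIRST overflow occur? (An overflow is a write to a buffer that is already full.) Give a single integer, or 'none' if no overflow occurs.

Answer: 9

Derivation:
After op 1 (write(8)): arr=[8 _ _] head=0 tail=1 count=1
After op 2 (peek()): arr=[8 _ _] head=0 tail=1 count=1
After op 3 (read()): arr=[8 _ _] head=1 tail=1 count=0
After op 4 (write(6)): arr=[8 6 _] head=1 tail=2 count=1
After op 5 (read()): arr=[8 6 _] head=2 tail=2 count=0
After op 6 (write(12)): arr=[8 6 12] head=2 tail=0 count=1
After op 7 (write(10)): arr=[10 6 12] head=2 tail=1 count=2
After op 8 (write(5)): arr=[10 5 12] head=2 tail=2 count=3
After op 9 (write(9)): arr=[10 5 9] head=0 tail=0 count=3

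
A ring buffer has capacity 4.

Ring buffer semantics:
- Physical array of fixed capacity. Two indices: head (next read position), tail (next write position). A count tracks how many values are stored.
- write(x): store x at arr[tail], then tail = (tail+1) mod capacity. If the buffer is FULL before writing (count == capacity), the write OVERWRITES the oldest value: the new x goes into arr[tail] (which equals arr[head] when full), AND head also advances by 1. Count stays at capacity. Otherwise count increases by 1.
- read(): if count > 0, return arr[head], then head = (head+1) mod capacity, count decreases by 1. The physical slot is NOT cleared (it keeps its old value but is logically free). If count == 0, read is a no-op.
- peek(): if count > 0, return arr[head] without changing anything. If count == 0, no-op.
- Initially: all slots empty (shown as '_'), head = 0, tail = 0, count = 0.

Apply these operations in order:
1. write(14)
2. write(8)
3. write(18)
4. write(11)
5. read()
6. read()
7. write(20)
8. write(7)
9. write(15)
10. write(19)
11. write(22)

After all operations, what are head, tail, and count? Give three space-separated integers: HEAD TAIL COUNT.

Answer: 1 1 4

Derivation:
After op 1 (write(14)): arr=[14 _ _ _] head=0 tail=1 count=1
After op 2 (write(8)): arr=[14 8 _ _] head=0 tail=2 count=2
After op 3 (write(18)): arr=[14 8 18 _] head=0 tail=3 count=3
After op 4 (write(11)): arr=[14 8 18 11] head=0 tail=0 count=4
After op 5 (read()): arr=[14 8 18 11] head=1 tail=0 count=3
After op 6 (read()): arr=[14 8 18 11] head=2 tail=0 count=2
After op 7 (write(20)): arr=[20 8 18 11] head=2 tail=1 count=3
After op 8 (write(7)): arr=[20 7 18 11] head=2 tail=2 count=4
After op 9 (write(15)): arr=[20 7 15 11] head=3 tail=3 count=4
After op 10 (write(19)): arr=[20 7 15 19] head=0 tail=0 count=4
After op 11 (write(22)): arr=[22 7 15 19] head=1 tail=1 count=4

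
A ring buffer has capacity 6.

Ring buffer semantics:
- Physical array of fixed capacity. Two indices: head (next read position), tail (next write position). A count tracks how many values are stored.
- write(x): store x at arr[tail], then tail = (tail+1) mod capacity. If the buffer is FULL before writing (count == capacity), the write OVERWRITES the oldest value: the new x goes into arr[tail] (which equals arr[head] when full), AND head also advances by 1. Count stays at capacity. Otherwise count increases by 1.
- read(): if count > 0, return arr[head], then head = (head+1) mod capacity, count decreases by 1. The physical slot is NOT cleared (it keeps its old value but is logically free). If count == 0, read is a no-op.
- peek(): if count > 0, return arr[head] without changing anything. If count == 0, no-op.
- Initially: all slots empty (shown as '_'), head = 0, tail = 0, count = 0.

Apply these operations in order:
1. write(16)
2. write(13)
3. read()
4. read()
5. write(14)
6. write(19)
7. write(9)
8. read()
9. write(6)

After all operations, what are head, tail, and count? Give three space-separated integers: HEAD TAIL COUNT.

After op 1 (write(16)): arr=[16 _ _ _ _ _] head=0 tail=1 count=1
After op 2 (write(13)): arr=[16 13 _ _ _ _] head=0 tail=2 count=2
After op 3 (read()): arr=[16 13 _ _ _ _] head=1 tail=2 count=1
After op 4 (read()): arr=[16 13 _ _ _ _] head=2 tail=2 count=0
After op 5 (write(14)): arr=[16 13 14 _ _ _] head=2 tail=3 count=1
After op 6 (write(19)): arr=[16 13 14 19 _ _] head=2 tail=4 count=2
After op 7 (write(9)): arr=[16 13 14 19 9 _] head=2 tail=5 count=3
After op 8 (read()): arr=[16 13 14 19 9 _] head=3 tail=5 count=2
After op 9 (write(6)): arr=[16 13 14 19 9 6] head=3 tail=0 count=3

Answer: 3 0 3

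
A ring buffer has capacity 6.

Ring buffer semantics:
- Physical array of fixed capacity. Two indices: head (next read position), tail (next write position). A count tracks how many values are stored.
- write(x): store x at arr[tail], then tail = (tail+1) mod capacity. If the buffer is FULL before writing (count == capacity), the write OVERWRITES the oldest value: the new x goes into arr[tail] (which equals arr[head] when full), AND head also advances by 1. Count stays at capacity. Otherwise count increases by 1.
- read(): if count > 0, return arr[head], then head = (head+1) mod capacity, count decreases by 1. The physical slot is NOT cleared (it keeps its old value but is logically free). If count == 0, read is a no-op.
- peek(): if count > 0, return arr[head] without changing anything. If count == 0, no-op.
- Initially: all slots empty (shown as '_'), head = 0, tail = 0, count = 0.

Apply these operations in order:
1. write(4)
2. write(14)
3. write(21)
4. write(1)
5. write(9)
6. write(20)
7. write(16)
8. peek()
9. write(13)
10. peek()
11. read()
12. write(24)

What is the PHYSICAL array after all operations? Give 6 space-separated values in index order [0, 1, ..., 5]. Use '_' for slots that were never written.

Answer: 16 13 24 1 9 20

Derivation:
After op 1 (write(4)): arr=[4 _ _ _ _ _] head=0 tail=1 count=1
After op 2 (write(14)): arr=[4 14 _ _ _ _] head=0 tail=2 count=2
After op 3 (write(21)): arr=[4 14 21 _ _ _] head=0 tail=3 count=3
After op 4 (write(1)): arr=[4 14 21 1 _ _] head=0 tail=4 count=4
After op 5 (write(9)): arr=[4 14 21 1 9 _] head=0 tail=5 count=5
After op 6 (write(20)): arr=[4 14 21 1 9 20] head=0 tail=0 count=6
After op 7 (write(16)): arr=[16 14 21 1 9 20] head=1 tail=1 count=6
After op 8 (peek()): arr=[16 14 21 1 9 20] head=1 tail=1 count=6
After op 9 (write(13)): arr=[16 13 21 1 9 20] head=2 tail=2 count=6
After op 10 (peek()): arr=[16 13 21 1 9 20] head=2 tail=2 count=6
After op 11 (read()): arr=[16 13 21 1 9 20] head=3 tail=2 count=5
After op 12 (write(24)): arr=[16 13 24 1 9 20] head=3 tail=3 count=6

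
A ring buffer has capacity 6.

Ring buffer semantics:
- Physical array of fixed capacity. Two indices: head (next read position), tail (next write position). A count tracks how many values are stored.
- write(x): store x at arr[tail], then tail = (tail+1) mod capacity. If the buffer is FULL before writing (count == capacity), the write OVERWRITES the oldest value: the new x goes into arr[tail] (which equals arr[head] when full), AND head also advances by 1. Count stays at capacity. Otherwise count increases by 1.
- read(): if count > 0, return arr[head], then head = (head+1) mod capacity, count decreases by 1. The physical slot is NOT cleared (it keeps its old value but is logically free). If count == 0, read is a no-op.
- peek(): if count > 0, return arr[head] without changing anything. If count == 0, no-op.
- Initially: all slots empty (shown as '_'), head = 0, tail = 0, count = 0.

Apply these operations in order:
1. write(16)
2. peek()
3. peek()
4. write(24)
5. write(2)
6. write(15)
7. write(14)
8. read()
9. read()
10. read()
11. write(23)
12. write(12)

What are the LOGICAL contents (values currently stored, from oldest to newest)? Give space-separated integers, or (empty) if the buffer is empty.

After op 1 (write(16)): arr=[16 _ _ _ _ _] head=0 tail=1 count=1
After op 2 (peek()): arr=[16 _ _ _ _ _] head=0 tail=1 count=1
After op 3 (peek()): arr=[16 _ _ _ _ _] head=0 tail=1 count=1
After op 4 (write(24)): arr=[16 24 _ _ _ _] head=0 tail=2 count=2
After op 5 (write(2)): arr=[16 24 2 _ _ _] head=0 tail=3 count=3
After op 6 (write(15)): arr=[16 24 2 15 _ _] head=0 tail=4 count=4
After op 7 (write(14)): arr=[16 24 2 15 14 _] head=0 tail=5 count=5
After op 8 (read()): arr=[16 24 2 15 14 _] head=1 tail=5 count=4
After op 9 (read()): arr=[16 24 2 15 14 _] head=2 tail=5 count=3
After op 10 (read()): arr=[16 24 2 15 14 _] head=3 tail=5 count=2
After op 11 (write(23)): arr=[16 24 2 15 14 23] head=3 tail=0 count=3
After op 12 (write(12)): arr=[12 24 2 15 14 23] head=3 tail=1 count=4

Answer: 15 14 23 12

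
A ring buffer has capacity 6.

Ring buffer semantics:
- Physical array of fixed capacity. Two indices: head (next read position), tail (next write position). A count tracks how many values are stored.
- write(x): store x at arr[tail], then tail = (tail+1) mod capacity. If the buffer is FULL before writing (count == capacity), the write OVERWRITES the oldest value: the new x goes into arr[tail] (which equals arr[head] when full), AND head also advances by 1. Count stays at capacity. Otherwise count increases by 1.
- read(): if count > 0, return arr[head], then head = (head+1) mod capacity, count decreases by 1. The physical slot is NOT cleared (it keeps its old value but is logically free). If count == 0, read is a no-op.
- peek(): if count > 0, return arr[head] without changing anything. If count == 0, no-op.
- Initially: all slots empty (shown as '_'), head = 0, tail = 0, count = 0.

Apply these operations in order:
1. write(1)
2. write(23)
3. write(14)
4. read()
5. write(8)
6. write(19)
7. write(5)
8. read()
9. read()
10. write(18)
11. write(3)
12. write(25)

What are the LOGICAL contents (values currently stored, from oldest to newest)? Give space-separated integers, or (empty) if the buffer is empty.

Answer: 8 19 5 18 3 25

Derivation:
After op 1 (write(1)): arr=[1 _ _ _ _ _] head=0 tail=1 count=1
After op 2 (write(23)): arr=[1 23 _ _ _ _] head=0 tail=2 count=2
After op 3 (write(14)): arr=[1 23 14 _ _ _] head=0 tail=3 count=3
After op 4 (read()): arr=[1 23 14 _ _ _] head=1 tail=3 count=2
After op 5 (write(8)): arr=[1 23 14 8 _ _] head=1 tail=4 count=3
After op 6 (write(19)): arr=[1 23 14 8 19 _] head=1 tail=5 count=4
After op 7 (write(5)): arr=[1 23 14 8 19 5] head=1 tail=0 count=5
After op 8 (read()): arr=[1 23 14 8 19 5] head=2 tail=0 count=4
After op 9 (read()): arr=[1 23 14 8 19 5] head=3 tail=0 count=3
After op 10 (write(18)): arr=[18 23 14 8 19 5] head=3 tail=1 count=4
After op 11 (write(3)): arr=[18 3 14 8 19 5] head=3 tail=2 count=5
After op 12 (write(25)): arr=[18 3 25 8 19 5] head=3 tail=3 count=6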